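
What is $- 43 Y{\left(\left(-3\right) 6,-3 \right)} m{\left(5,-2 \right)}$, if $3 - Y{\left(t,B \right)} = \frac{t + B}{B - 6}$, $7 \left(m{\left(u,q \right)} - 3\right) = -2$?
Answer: $- \frac{1634}{21} \approx -77.81$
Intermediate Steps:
$m{\left(u,q \right)} = \frac{19}{7}$ ($m{\left(u,q \right)} = 3 + \frac{1}{7} \left(-2\right) = 3 - \frac{2}{7} = \frac{19}{7}$)
$Y{\left(t,B \right)} = 3 - \frac{B + t}{-6 + B}$ ($Y{\left(t,B \right)} = 3 - \frac{t + B}{B - 6} = 3 - \frac{B + t}{-6 + B}$)
$- 43 Y{\left(\left(-3\right) 6,-3 \right)} m{\left(5,-2 \right)} = - 43 \frac{-18 - \left(-3\right) 6 + 2 \left(-3\right)}{-6 - 3} \cdot \frac{19}{7} = - 43 \frac{-18 - -18 - 6}{-9} \cdot \frac{19}{7} = - 43 \left(- \frac{-18 + 18 - 6}{9}\right) \frac{19}{7} = - 43 \left(\left(- \frac{1}{9}\right) \left(-6\right)\right) \frac{19}{7} = \left(-43\right) \frac{2}{3} \cdot \frac{19}{7} = \left(- \frac{86}{3}\right) \frac{19}{7} = - \frac{1634}{21}$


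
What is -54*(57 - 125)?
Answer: 3672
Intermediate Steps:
-54*(57 - 125) = -54*(-68) = 3672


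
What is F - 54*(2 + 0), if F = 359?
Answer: 251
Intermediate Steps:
F - 54*(2 + 0) = 359 - 54*(2 + 0) = 359 - 54*2 = 359 - 18*6 = 359 - 108 = 251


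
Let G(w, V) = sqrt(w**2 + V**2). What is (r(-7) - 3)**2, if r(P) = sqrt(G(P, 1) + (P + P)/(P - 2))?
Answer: (9 - sqrt(14 + 45*sqrt(2)))**2/9 ≈ 0.0039550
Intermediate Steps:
G(w, V) = sqrt(V**2 + w**2)
r(P) = sqrt(sqrt(1 + P**2) + 2*P/(-2 + P)) (r(P) = sqrt(sqrt(1**2 + P**2) + (P + P)/(P - 2)) = sqrt(sqrt(1 + P**2) + (2*P)/(-2 + P)) = sqrt(sqrt(1 + P**2) + 2*P/(-2 + P)))
(r(-7) - 3)**2 = (sqrt((2*(-7) + sqrt(1 + (-7)**2)*(-2 - 7))/(-2 - 7)) - 3)**2 = (sqrt((-14 + sqrt(1 + 49)*(-9))/(-9)) - 3)**2 = (sqrt(-(-14 + sqrt(50)*(-9))/9) - 3)**2 = (sqrt(-(-14 + (5*sqrt(2))*(-9))/9) - 3)**2 = (sqrt(-(-14 - 45*sqrt(2))/9) - 3)**2 = (sqrt(14/9 + 5*sqrt(2)) - 3)**2 = (-3 + sqrt(14/9 + 5*sqrt(2)))**2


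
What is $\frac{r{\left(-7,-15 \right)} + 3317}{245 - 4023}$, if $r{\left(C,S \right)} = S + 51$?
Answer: $- \frac{3353}{3778} \approx -0.88751$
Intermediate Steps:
$r{\left(C,S \right)} = 51 + S$
$\frac{r{\left(-7,-15 \right)} + 3317}{245 - 4023} = \frac{\left(51 - 15\right) + 3317}{245 - 4023} = \frac{36 + 3317}{-3778} = 3353 \left(- \frac{1}{3778}\right) = - \frac{3353}{3778}$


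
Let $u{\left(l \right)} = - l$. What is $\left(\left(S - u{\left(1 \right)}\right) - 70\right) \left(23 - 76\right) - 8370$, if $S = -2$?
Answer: $-4607$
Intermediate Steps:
$\left(\left(S - u{\left(1 \right)}\right) - 70\right) \left(23 - 76\right) - 8370 = \left(\left(-2 - \left(-1\right) 1\right) - 70\right) \left(23 - 76\right) - 8370 = \left(\left(-2 - -1\right) - 70\right) \left(-53\right) - 8370 = \left(\left(-2 + 1\right) - 70\right) \left(-53\right) - 8370 = \left(-1 - 70\right) \left(-53\right) - 8370 = \left(-71\right) \left(-53\right) - 8370 = 3763 - 8370 = -4607$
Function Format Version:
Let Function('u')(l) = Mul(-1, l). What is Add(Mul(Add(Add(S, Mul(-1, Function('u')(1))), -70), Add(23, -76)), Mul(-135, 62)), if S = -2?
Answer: -4607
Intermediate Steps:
Add(Mul(Add(Add(S, Mul(-1, Function('u')(1))), -70), Add(23, -76)), Mul(-135, 62)) = Add(Mul(Add(Add(-2, Mul(-1, Mul(-1, 1))), -70), Add(23, -76)), Mul(-135, 62)) = Add(Mul(Add(Add(-2, Mul(-1, -1)), -70), -53), -8370) = Add(Mul(Add(Add(-2, 1), -70), -53), -8370) = Add(Mul(Add(-1, -70), -53), -8370) = Add(Mul(-71, -53), -8370) = Add(3763, -8370) = -4607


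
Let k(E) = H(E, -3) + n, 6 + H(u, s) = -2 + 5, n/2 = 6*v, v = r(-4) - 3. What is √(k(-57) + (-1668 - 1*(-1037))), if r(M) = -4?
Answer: I*√718 ≈ 26.796*I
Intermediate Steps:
v = -7 (v = -4 - 3 = -7)
n = -84 (n = 2*(6*(-7)) = 2*(-42) = -84)
H(u, s) = -3 (H(u, s) = -6 + (-2 + 5) = -6 + 3 = -3)
k(E) = -87 (k(E) = -3 - 84 = -87)
√(k(-57) + (-1668 - 1*(-1037))) = √(-87 + (-1668 - 1*(-1037))) = √(-87 + (-1668 + 1037)) = √(-87 - 631) = √(-718) = I*√718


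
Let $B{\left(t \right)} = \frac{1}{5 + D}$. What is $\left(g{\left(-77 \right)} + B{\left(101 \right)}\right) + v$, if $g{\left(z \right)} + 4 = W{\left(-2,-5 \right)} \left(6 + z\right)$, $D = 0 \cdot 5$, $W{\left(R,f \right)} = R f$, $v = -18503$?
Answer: $- \frac{96084}{5} \approx -19217.0$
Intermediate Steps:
$D = 0$
$g{\left(z \right)} = 56 + 10 z$ ($g{\left(z \right)} = -4 + \left(-2\right) \left(-5\right) \left(6 + z\right) = -4 + 10 \left(6 + z\right) = -4 + \left(60 + 10 z\right) = 56 + 10 z$)
$B{\left(t \right)} = \frac{1}{5}$ ($B{\left(t \right)} = \frac{1}{5 + 0} = \frac{1}{5}$)
$\left(g{\left(-77 \right)} + B{\left(101 \right)}\right) + v = \left(\left(56 + 10 \left(-77\right)\right) + \frac{1}{5}\right) - 18503 = \left(\left(56 - 770\right) + \frac{1}{5}\right) - 18503 = \left(-714 + \frac{1}{5}\right) - 18503 = - \frac{3569}{5} - 18503 = - \frac{96084}{5}$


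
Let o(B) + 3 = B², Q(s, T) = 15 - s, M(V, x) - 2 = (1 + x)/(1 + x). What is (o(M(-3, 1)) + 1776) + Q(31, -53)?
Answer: 1766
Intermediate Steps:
M(V, x) = 3 (M(V, x) = 2 + (1 + x)/(1 + x) = 2 + 1 = 3)
o(B) = -3 + B²
(o(M(-3, 1)) + 1776) + Q(31, -53) = ((-3 + 3²) + 1776) + (15 - 1*31) = ((-3 + 9) + 1776) + (15 - 31) = (6 + 1776) - 16 = 1782 - 16 = 1766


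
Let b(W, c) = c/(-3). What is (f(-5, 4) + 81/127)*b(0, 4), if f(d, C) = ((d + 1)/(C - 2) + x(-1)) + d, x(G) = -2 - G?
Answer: 3740/381 ≈ 9.8163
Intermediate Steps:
b(W, c) = -c/3 (b(W, c) = c*(-⅓) = -c/3)
f(d, C) = -1 + d + (1 + d)/(-2 + C) (f(d, C) = ((d + 1)/(C - 2) + (-2 - 1*(-1))) + d = ((1 + d)/(-2 + C) + (-2 + 1)) + d = ((1 + d)/(-2 + C) - 1) + d = (-1 + (1 + d)/(-2 + C)) + d = -1 + d + (1 + d)/(-2 + C))
(f(-5, 4) + 81/127)*b(0, 4) = ((3 - 1*4 - 1*(-5) + 4*(-5))/(-2 + 4) + 81/127)*(-⅓*4) = ((3 - 4 + 5 - 20)/2 + 81*(1/127))*(-4/3) = ((½)*(-16) + 81/127)*(-4/3) = (-8 + 81/127)*(-4/3) = -935/127*(-4/3) = 3740/381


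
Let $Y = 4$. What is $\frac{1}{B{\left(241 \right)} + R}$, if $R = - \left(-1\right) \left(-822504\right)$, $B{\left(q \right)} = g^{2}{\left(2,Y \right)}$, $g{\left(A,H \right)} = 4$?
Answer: $- \frac{1}{822488} \approx -1.2158 \cdot 10^{-6}$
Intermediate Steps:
$B{\left(q \right)} = 16$ ($B{\left(q \right)} = 4^{2} = 16$)
$R = -822504$ ($R = \left(-1\right) 822504 = -822504$)
$\frac{1}{B{\left(241 \right)} + R} = \frac{1}{16 - 822504} = \frac{1}{-822488} = - \frac{1}{822488}$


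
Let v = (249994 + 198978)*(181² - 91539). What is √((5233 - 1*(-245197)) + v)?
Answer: I*√26389425786 ≈ 1.6245e+5*I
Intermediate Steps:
v = -26389676216 (v = 448972*(32761 - 91539) = 448972*(-58778) = -26389676216)
√((5233 - 1*(-245197)) + v) = √((5233 - 1*(-245197)) - 26389676216) = √((5233 + 245197) - 26389676216) = √(250430 - 26389676216) = √(-26389425786) = I*√26389425786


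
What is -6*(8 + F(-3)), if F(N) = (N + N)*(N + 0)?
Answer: -156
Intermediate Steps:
F(N) = 2*N**2 (F(N) = (2*N)*N = 2*N**2)
-6*(8 + F(-3)) = -6*(8 + 2*(-3)**2) = -6*(8 + 2*9) = -6*(8 + 18) = -6*26 = -156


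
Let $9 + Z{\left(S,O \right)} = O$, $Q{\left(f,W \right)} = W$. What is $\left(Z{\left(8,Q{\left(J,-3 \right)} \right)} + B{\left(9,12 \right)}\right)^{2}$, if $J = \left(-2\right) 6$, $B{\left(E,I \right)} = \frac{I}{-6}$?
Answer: $196$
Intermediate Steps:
$B{\left(E,I \right)} = - \frac{I}{6}$ ($B{\left(E,I \right)} = I \left(- \frac{1}{6}\right) = - \frac{I}{6}$)
$J = -12$
$Z{\left(S,O \right)} = -9 + O$
$\left(Z{\left(8,Q{\left(J,-3 \right)} \right)} + B{\left(9,12 \right)}\right)^{2} = \left(\left(-9 - 3\right) - 2\right)^{2} = \left(-12 - 2\right)^{2} = \left(-14\right)^{2} = 196$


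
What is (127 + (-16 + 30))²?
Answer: 19881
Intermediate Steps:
(127 + (-16 + 30))² = (127 + 14)² = 141² = 19881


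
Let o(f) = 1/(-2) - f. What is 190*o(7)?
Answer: -1425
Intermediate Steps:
o(f) = -½ - f
190*o(7) = 190*(-½ - 1*7) = 190*(-½ - 7) = 190*(-15/2) = -1425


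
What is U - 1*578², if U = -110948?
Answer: -445032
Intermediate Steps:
U - 1*578² = -110948 - 1*578² = -110948 - 1*334084 = -110948 - 334084 = -445032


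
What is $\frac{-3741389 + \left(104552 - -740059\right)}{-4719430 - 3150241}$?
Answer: $\frac{2896778}{7869671} \approx 0.36809$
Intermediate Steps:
$\frac{-3741389 + \left(104552 - -740059\right)}{-4719430 - 3150241} = \frac{-3741389 + \left(104552 + 740059\right)}{-7869671} = \left(-3741389 + 844611\right) \left(- \frac{1}{7869671}\right) = \left(-2896778\right) \left(- \frac{1}{7869671}\right) = \frac{2896778}{7869671}$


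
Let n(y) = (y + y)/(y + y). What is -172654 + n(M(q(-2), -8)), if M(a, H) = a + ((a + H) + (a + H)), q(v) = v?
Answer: -172653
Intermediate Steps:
M(a, H) = 2*H + 3*a (M(a, H) = a + ((H + a) + (H + a)) = a + (2*H + 2*a) = 2*H + 3*a)
n(y) = 1 (n(y) = (2*y)/((2*y)) = (2*y)*(1/(2*y)) = 1)
-172654 + n(M(q(-2), -8)) = -172654 + 1 = -172653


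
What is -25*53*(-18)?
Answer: 23850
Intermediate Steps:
-25*53*(-18) = -1325*(-18) = 23850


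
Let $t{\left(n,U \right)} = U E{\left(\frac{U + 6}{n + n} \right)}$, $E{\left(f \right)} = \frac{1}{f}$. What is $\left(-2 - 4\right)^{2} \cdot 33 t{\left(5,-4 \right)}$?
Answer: $-23760$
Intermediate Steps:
$t{\left(n,U \right)} = \frac{2 U n}{6 + U}$ ($t{\left(n,U \right)} = \frac{U}{\left(U + 6\right) \frac{1}{n + n}} = \frac{U}{\left(6 + U\right) \frac{1}{2 n}} = \frac{U}{\frac{1}{2} \frac{1}{n} \left(6 + U\right)} = U \frac{2 n}{6 + U} = \frac{2 U n}{6 + U}$)
$\left(-2 - 4\right)^{2} \cdot 33 t{\left(5,-4 \right)} = \left(-2 - 4\right)^{2} \cdot 33 \cdot 2 \left(-4\right) 5 \frac{1}{6 - 4} = \left(-6\right)^{2} \cdot 33 \cdot 2 \left(-4\right) 5 \cdot \frac{1}{2} = 36 \cdot 33 \cdot 2 \left(-4\right) 5 \cdot \frac{1}{2} = 1188 \left(-20\right) = -23760$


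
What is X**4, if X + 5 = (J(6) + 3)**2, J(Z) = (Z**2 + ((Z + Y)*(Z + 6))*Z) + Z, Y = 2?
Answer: 22116188253860779254016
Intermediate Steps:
J(Z) = Z + Z**2 + Z*(2 + Z)*(6 + Z) (J(Z) = (Z**2 + ((Z + 2)*(Z + 6))*Z) + Z = (Z**2 + ((2 + Z)*(6 + Z))*Z) + Z = (Z**2 + Z*(2 + Z)*(6 + Z)) + Z = Z + Z**2 + Z*(2 + Z)*(6 + Z))
X = 385636 (X = -5 + (6*(13 + 6**2 + 9*6) + 3)**2 = -5 + (6*(13 + 36 + 54) + 3)**2 = -5 + (6*103 + 3)**2 = -5 + (618 + 3)**2 = -5 + 621**2 = -5 + 385641 = 385636)
X**4 = 385636**4 = 22116188253860779254016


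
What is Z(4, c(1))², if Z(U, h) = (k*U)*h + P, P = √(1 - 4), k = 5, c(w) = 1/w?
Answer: (20 + I*√3)² ≈ 397.0 + 69.282*I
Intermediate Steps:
c(w) = 1/w
P = I*√3 (P = √(-3) = I*√3 ≈ 1.732*I)
Z(U, h) = I*√3 + 5*U*h (Z(U, h) = (5*U)*h + I*√3 = 5*U*h + I*√3 = I*√3 + 5*U*h)
Z(4, c(1))² = (I*√3 + 5*4/1)² = (I*√3 + 5*4*1)² = (I*√3 + 20)² = (20 + I*√3)²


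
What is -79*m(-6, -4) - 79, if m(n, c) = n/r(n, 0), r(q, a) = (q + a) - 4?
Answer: -632/5 ≈ -126.40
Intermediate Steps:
r(q, a) = -4 + a + q (r(q, a) = (a + q) - 4 = -4 + a + q)
m(n, c) = n/(-4 + n) (m(n, c) = n/(-4 + 0 + n) = n/(-4 + n))
-79*m(-6, -4) - 79 = -(-474)/(-4 - 6) - 79 = -(-474)/(-10) - 79 = -(-474)*(-1)/10 - 79 = -79*3/5 - 79 = -237/5 - 79 = -632/5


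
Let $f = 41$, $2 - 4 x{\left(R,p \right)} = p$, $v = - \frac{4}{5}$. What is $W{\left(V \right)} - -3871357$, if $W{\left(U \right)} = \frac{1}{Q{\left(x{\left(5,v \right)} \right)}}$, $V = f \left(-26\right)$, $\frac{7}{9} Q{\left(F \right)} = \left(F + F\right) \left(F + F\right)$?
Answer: $\frac{243895516}{63} \approx 3.8714 \cdot 10^{6}$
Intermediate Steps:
$v = - \frac{4}{5}$ ($v = \left(-4\right) \frac{1}{5} = - \frac{4}{5} \approx -0.8$)
$x{\left(R,p \right)} = \frac{1}{2} - \frac{p}{4}$
$Q{\left(F \right)} = \frac{36 F^{2}}{7}$ ($Q{\left(F \right)} = \frac{9 \left(F + F\right) \left(F + F\right)}{7} = \frac{9 \cdot 2 F 2 F}{7} = \frac{9 \cdot 4 F^{2}}{7} = \frac{36 F^{2}}{7}$)
$V = -1066$ ($V = 41 \left(-26\right) = -1066$)
$W{\left(U \right)} = \frac{25}{63}$ ($W{\left(U \right)} = \frac{1}{\frac{36}{7} \left(\frac{1}{2} - - \frac{1}{5}\right)^{2}} = \frac{1}{\frac{36}{7} \left(\frac{1}{2} + \frac{1}{5}\right)^{2}} = \frac{1}{\frac{36}{7} \left(\frac{7}{10}\right)^{2}} = \frac{1}{\frac{36}{7} \cdot \frac{49}{100}} = \frac{1}{\frac{63}{25}} = \frac{25}{63}$)
$W{\left(V \right)} - -3871357 = \frac{25}{63} - -3871357 = \frac{25}{63} + 3871357 = \frac{243895516}{63}$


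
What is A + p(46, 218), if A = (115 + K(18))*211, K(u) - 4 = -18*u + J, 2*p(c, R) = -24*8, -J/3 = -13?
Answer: -35122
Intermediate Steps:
J = 39 (J = -3*(-13) = 39)
p(c, R) = -96 (p(c, R) = (-24*8)/2 = (½)*(-192) = -96)
K(u) = 43 - 18*u (K(u) = 4 + (-18*u + 39) = 4 + (39 - 18*u) = 43 - 18*u)
A = -35026 (A = (115 + (43 - 18*18))*211 = (115 + (43 - 324))*211 = (115 - 281)*211 = -166*211 = -35026)
A + p(46, 218) = -35026 - 96 = -35122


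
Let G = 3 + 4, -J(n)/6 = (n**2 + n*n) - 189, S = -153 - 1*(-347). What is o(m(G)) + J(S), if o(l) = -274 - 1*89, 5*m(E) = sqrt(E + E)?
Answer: -450861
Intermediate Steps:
S = 194 (S = -153 + 347 = 194)
J(n) = 1134 - 12*n**2 (J(n) = -6*((n**2 + n*n) - 189) = -6*((n**2 + n**2) - 189) = -6*(2*n**2 - 189) = -6*(-189 + 2*n**2) = 1134 - 12*n**2)
G = 7
m(E) = sqrt(2)*sqrt(E)/5 (m(E) = sqrt(E + E)/5 = sqrt(2*E)/5 = (sqrt(2)*sqrt(E))/5 = sqrt(2)*sqrt(E)/5)
o(l) = -363 (o(l) = -274 - 89 = -363)
o(m(G)) + J(S) = -363 + (1134 - 12*194**2) = -363 + (1134 - 12*37636) = -363 + (1134 - 451632) = -363 - 450498 = -450861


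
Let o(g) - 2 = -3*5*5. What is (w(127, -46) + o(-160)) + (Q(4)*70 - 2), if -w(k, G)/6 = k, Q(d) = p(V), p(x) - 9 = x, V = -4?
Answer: -487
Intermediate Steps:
p(x) = 9 + x
Q(d) = 5 (Q(d) = 9 - 4 = 5)
w(k, G) = -6*k
o(g) = -73 (o(g) = 2 - 3*5*5 = 2 - 15*5 = 2 - 75 = -73)
(w(127, -46) + o(-160)) + (Q(4)*70 - 2) = (-6*127 - 73) + (5*70 - 2) = (-762 - 73) + (350 - 2) = -835 + 348 = -487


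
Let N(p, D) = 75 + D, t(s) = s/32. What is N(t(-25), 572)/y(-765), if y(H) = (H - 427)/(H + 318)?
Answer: 1941/8 ≈ 242.63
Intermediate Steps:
t(s) = s/32 (t(s) = s*(1/32) = s/32)
y(H) = (-427 + H)/(318 + H)
N(t(-25), 572)/y(-765) = (75 + 572)/(((-427 - 765)/(318 - 765))) = 647/((-1192/(-447))) = 647/((-1/447*(-1192))) = 647/(8/3) = 647*(3/8) = 1941/8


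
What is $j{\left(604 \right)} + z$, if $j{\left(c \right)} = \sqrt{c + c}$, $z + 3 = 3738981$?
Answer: $3738978 + 2 \sqrt{302} \approx 3.739 \cdot 10^{6}$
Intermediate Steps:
$z = 3738978$ ($z = -3 + 3738981 = 3738978$)
$j{\left(c \right)} = \sqrt{2} \sqrt{c}$ ($j{\left(c \right)} = \sqrt{2 c} = \sqrt{2} \sqrt{c}$)
$j{\left(604 \right)} + z = \sqrt{2} \sqrt{604} + 3738978 = \sqrt{2} \cdot 2 \sqrt{151} + 3738978 = 2 \sqrt{302} + 3738978 = 3738978 + 2 \sqrt{302}$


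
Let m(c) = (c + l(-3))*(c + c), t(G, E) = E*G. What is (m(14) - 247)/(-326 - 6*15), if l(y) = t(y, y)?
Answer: -397/416 ≈ -0.95433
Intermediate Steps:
l(y) = y² (l(y) = y*y = y²)
m(c) = 2*c*(9 + c) (m(c) = (c + (-3)²)*(c + c) = (c + 9)*(2*c) = (9 + c)*(2*c) = 2*c*(9 + c))
(m(14) - 247)/(-326 - 6*15) = (2*14*(9 + 14) - 247)/(-326 - 6*15) = (2*14*23 - 247)/(-326 - 90) = (644 - 247)/(-416) = 397*(-1/416) = -397/416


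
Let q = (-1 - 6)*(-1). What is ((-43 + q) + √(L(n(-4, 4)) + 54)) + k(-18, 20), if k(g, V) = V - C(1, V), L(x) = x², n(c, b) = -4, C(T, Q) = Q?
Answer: -36 + √70 ≈ -27.633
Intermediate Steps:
q = 7 (q = -7*(-1) = 7)
k(g, V) = 0 (k(g, V) = V - V = 0)
((-43 + q) + √(L(n(-4, 4)) + 54)) + k(-18, 20) = ((-43 + 7) + √((-4)² + 54)) + 0 = (-36 + √(16 + 54)) + 0 = (-36 + √70) + 0 = -36 + √70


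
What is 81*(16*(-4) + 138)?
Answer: 5994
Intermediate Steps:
81*(16*(-4) + 138) = 81*(-64 + 138) = 81*74 = 5994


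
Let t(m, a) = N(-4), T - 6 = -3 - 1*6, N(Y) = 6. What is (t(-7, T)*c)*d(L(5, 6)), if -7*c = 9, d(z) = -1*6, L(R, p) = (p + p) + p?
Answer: 324/7 ≈ 46.286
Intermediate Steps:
L(R, p) = 3*p (L(R, p) = 2*p + p = 3*p)
d(z) = -6
c = -9/7 (c = -1/7*9 = -9/7 ≈ -1.2857)
T = -3 (T = 6 + (-3 - 1*6) = 6 + (-3 - 6) = 6 - 9 = -3)
t(m, a) = 6
(t(-7, T)*c)*d(L(5, 6)) = (6*(-9/7))*(-6) = -54/7*(-6) = 324/7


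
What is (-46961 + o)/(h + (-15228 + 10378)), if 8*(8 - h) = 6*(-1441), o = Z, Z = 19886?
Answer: 7220/1003 ≈ 7.1984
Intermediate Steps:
o = 19886
h = 4355/4 (h = 8 - 3*(-1441)/4 = 8 - ⅛*(-8646) = 8 + 4323/4 = 4355/4 ≈ 1088.8)
(-46961 + o)/(h + (-15228 + 10378)) = (-46961 + 19886)/(4355/4 + (-15228 + 10378)) = -27075/(4355/4 - 4850) = -27075/(-15045/4) = -27075*(-4/15045) = 7220/1003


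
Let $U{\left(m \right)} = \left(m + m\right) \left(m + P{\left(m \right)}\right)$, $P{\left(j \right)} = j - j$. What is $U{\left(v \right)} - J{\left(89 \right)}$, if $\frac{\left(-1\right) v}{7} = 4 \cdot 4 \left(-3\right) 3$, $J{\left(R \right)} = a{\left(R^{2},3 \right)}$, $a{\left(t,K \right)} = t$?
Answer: $2024207$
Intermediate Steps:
$J{\left(R \right)} = R^{2}$
$P{\left(j \right)} = 0$
$v = 1008$ ($v = - 7 \cdot 4 \cdot 4 \left(-3\right) 3 = - 7 \cdot 4 \left(-12\right) 3 = - 7 \left(\left(-48\right) 3\right) = \left(-7\right) \left(-144\right) = 1008$)
$U{\left(m \right)} = 2 m^{2}$ ($U{\left(m \right)} = \left(m + m\right) \left(m + 0\right) = 2 m m = 2 m^{2}$)
$U{\left(v \right)} - J{\left(89 \right)} = 2 \cdot 1008^{2} - 89^{2} = 2 \cdot 1016064 - 7921 = 2032128 - 7921 = 2024207$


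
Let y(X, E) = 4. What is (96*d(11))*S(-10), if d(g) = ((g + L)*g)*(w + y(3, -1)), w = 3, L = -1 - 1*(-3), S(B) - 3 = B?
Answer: -672672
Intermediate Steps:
S(B) = 3 + B
L = 2 (L = -1 + 3 = 2)
d(g) = 7*g*(2 + g) (d(g) = ((g + 2)*g)*(3 + 4) = ((2 + g)*g)*7 = (g*(2 + g))*7 = 7*g*(2 + g))
(96*d(11))*S(-10) = (96*(7*11*(2 + 11)))*(3 - 10) = (96*(7*11*13))*(-7) = (96*1001)*(-7) = 96096*(-7) = -672672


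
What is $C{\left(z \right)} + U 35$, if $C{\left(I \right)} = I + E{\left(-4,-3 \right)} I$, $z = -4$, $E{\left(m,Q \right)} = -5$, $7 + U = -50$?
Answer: $-1979$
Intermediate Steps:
$U = -57$ ($U = -7 - 50 = -57$)
$C{\left(I \right)} = - 4 I$ ($C{\left(I \right)} = I - 5 I = - 4 I$)
$C{\left(z \right)} + U 35 = \left(-4\right) \left(-4\right) - 1995 = 16 - 1995 = -1979$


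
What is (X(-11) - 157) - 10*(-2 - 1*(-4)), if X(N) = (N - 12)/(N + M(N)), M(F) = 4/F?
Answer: -21872/125 ≈ -174.98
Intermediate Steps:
X(N) = (-12 + N)/(N + 4/N) (X(N) = (N - 12)/(N + 4/N) = (-12 + N)/(N + 4/N))
(X(-11) - 157) - 10*(-2 - 1*(-4)) = (-11*(-12 - 11)/(4 + (-11)**2) - 157) - 10*(-2 - 1*(-4)) = (-11*(-23)/(4 + 121) - 157) - 10*(-2 + 4) = (-11*(-23)/125 - 157) - 10*2 = (-11*1/125*(-23) - 157) - 20 = (253/125 - 157) - 20 = -19372/125 - 20 = -21872/125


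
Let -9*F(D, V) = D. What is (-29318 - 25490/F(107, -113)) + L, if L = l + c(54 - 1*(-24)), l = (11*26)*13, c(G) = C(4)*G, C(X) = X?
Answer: -2476406/107 ≈ -23144.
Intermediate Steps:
c(G) = 4*G
F(D, V) = -D/9
l = 3718 (l = 286*13 = 3718)
L = 4030 (L = 3718 + 4*(54 - 1*(-24)) = 3718 + 4*(54 + 24) = 3718 + 4*78 = 3718 + 312 = 4030)
(-29318 - 25490/F(107, -113)) + L = (-29318 - 25490/((-⅑*107))) + 4030 = (-29318 - 25490/(-107/9)) + 4030 = (-29318 - 25490*(-9/107)) + 4030 = (-29318 + 229410/107) + 4030 = -2907616/107 + 4030 = -2476406/107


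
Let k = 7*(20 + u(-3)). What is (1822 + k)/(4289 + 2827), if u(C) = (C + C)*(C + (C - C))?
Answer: 174/593 ≈ 0.29342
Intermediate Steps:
u(C) = 2*C² (u(C) = (2*C)*(C + 0) = (2*C)*C = 2*C²)
k = 266 (k = 7*(20 + 2*(-3)²) = 7*(20 + 2*9) = 7*(20 + 18) = 7*38 = 266)
(1822 + k)/(4289 + 2827) = (1822 + 266)/(4289 + 2827) = 2088/7116 = 2088*(1/7116) = 174/593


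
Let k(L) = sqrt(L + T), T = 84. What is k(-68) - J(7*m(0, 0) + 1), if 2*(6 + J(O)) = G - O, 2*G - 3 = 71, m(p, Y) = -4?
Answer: -22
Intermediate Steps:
k(L) = sqrt(84 + L) (k(L) = sqrt(L + 84) = sqrt(84 + L))
G = 37 (G = 3/2 + (1/2)*71 = 3/2 + 71/2 = 37)
J(O) = 25/2 - O/2 (J(O) = -6 + (37 - O)/2 = -6 + (37/2 - O/2) = 25/2 - O/2)
k(-68) - J(7*m(0, 0) + 1) = sqrt(84 - 68) - (25/2 - (7*(-4) + 1)/2) = sqrt(16) - (25/2 - (-28 + 1)/2) = 4 - (25/2 - 1/2*(-27)) = 4 - (25/2 + 27/2) = 4 - 1*26 = 4 - 26 = -22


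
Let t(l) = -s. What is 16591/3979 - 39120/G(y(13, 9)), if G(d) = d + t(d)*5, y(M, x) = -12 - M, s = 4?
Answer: 10427005/11937 ≈ 873.50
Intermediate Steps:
t(l) = -4 (t(l) = -1*4 = -4)
G(d) = -20 + d (G(d) = d - 4*5 = d - 20 = -20 + d)
16591/3979 - 39120/G(y(13, 9)) = 16591/3979 - 39120/(-20 + (-12 - 1*13)) = 16591*(1/3979) - 39120/(-20 + (-12 - 13)) = 16591/3979 - 39120/(-20 - 25) = 16591/3979 - 39120/(-45) = 16591/3979 - 39120*(-1/45) = 16591/3979 + 2608/3 = 10427005/11937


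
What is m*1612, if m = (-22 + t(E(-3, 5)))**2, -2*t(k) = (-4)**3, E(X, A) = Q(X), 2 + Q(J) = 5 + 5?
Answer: 161200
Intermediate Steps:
Q(J) = 8 (Q(J) = -2 + (5 + 5) = -2 + 10 = 8)
E(X, A) = 8
t(k) = 32 (t(k) = -1/2*(-4)**3 = -1/2*(-64) = 32)
m = 100 (m = (-22 + 32)**2 = 10**2 = 100)
m*1612 = 100*1612 = 161200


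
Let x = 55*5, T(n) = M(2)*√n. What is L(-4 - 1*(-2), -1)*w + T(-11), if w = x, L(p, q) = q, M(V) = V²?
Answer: -275 + 4*I*√11 ≈ -275.0 + 13.266*I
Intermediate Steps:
T(n) = 4*√n (T(n) = 2²*√n = 4*√n)
x = 275
w = 275
L(-4 - 1*(-2), -1)*w + T(-11) = -1*275 + 4*√(-11) = -275 + 4*(I*√11) = -275 + 4*I*√11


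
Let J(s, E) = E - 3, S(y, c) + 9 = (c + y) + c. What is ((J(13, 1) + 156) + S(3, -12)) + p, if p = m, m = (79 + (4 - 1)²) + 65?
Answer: 277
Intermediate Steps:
S(y, c) = -9 + y + 2*c (S(y, c) = -9 + ((c + y) + c) = -9 + (y + 2*c) = -9 + y + 2*c)
J(s, E) = -3 + E
m = 153 (m = (79 + 3²) + 65 = (79 + 9) + 65 = 88 + 65 = 153)
p = 153
((J(13, 1) + 156) + S(3, -12)) + p = (((-3 + 1) + 156) + (-9 + 3 + 2*(-12))) + 153 = ((-2 + 156) + (-9 + 3 - 24)) + 153 = (154 - 30) + 153 = 124 + 153 = 277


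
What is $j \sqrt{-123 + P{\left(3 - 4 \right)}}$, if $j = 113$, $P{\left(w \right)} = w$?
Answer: $226 i \sqrt{31} \approx 1258.3 i$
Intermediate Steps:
$j \sqrt{-123 + P{\left(3 - 4 \right)}} = 113 \sqrt{-123 + \left(3 - 4\right)} = 113 \sqrt{-123 - 1} = 113 \sqrt{-124} = 113 \cdot 2 i \sqrt{31} = 226 i \sqrt{31}$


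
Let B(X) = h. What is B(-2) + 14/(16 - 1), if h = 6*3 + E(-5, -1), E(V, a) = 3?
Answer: 329/15 ≈ 21.933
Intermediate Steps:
h = 21 (h = 6*3 + 3 = 18 + 3 = 21)
B(X) = 21
B(-2) + 14/(16 - 1) = 21 + 14/(16 - 1) = 21 + 14/15 = 329/15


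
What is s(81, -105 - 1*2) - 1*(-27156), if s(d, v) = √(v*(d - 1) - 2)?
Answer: 27156 + I*√8562 ≈ 27156.0 + 92.531*I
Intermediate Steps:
s(d, v) = √(-2 + v*(-1 + d)) (s(d, v) = √(v*(-1 + d) - 2) = √(-2 + v*(-1 + d)))
s(81, -105 - 1*2) - 1*(-27156) = √(-2 - (-105 - 1*2) + 81*(-105 - 1*2)) - 1*(-27156) = √(-2 - (-105 - 2) + 81*(-105 - 2)) + 27156 = √(-2 - 1*(-107) + 81*(-107)) + 27156 = √(-2 + 107 - 8667) + 27156 = √(-8562) + 27156 = I*√8562 + 27156 = 27156 + I*√8562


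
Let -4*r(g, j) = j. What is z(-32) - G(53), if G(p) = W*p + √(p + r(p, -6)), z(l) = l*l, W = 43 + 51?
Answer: -3958 - √218/2 ≈ -3965.4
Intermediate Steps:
r(g, j) = -j/4
W = 94
z(l) = l²
G(p) = √(3/2 + p) + 94*p (G(p) = 94*p + √(p - ¼*(-6)) = 94*p + √(p + 3/2) = 94*p + √(3/2 + p) = √(3/2 + p) + 94*p)
z(-32) - G(53) = (-32)² - (√(6 + 4*53)/2 + 94*53) = 1024 - (√(6 + 212)/2 + 4982) = 1024 - (√218/2 + 4982) = 1024 - (4982 + √218/2) = 1024 + (-4982 - √218/2) = -3958 - √218/2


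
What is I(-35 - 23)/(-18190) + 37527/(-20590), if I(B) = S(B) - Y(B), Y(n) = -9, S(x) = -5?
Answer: -68269849/37453210 ≈ -1.8228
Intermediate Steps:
I(B) = 4 (I(B) = -5 - 1*(-9) = -5 + 9 = 4)
I(-35 - 23)/(-18190) + 37527/(-20590) = 4/(-18190) + 37527/(-20590) = 4*(-1/18190) + 37527*(-1/20590) = -2/9095 - 37527/20590 = -68269849/37453210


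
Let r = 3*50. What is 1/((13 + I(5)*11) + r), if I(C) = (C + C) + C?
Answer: 1/328 ≈ 0.0030488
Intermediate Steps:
I(C) = 3*C (I(C) = 2*C + C = 3*C)
r = 150
1/((13 + I(5)*11) + r) = 1/((13 + (3*5)*11) + 150) = 1/((13 + 15*11) + 150) = 1/((13 + 165) + 150) = 1/(178 + 150) = 1/328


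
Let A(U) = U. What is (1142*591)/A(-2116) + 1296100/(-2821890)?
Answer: -95364909509/298555962 ≈ -319.42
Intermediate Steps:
(1142*591)/A(-2116) + 1296100/(-2821890) = (1142*591)/(-2116) + 1296100/(-2821890) = 674922*(-1/2116) + 1296100*(-1/2821890) = -337461/1058 - 129610/282189 = -95364909509/298555962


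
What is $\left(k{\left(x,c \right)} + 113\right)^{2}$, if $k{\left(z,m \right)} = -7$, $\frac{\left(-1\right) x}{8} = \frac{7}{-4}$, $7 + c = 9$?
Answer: $11236$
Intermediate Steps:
$c = 2$ ($c = -7 + 9 = 2$)
$x = 14$ ($x = - 8 \frac{7}{-4} = - 8 \cdot 7 \left(- \frac{1}{4}\right) = \left(-8\right) \left(- \frac{7}{4}\right) = 14$)
$\left(k{\left(x,c \right)} + 113\right)^{2} = \left(-7 + 113\right)^{2} = 106^{2} = 11236$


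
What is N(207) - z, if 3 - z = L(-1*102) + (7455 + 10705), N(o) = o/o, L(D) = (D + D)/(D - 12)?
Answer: 345036/19 ≈ 18160.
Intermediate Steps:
L(D) = 2*D/(-12 + D) (L(D) = (2*D)/(-12 + D) = 2*D/(-12 + D))
N(o) = 1
z = -345017/19 (z = 3 - (2*(-1*102)/(-12 - 1*102) + (7455 + 10705)) = 3 - (2*(-102)/(-12 - 102) + 18160) = 3 - (2*(-102)/(-114) + 18160) = 3 - (2*(-102)*(-1/114) + 18160) = 3 - (34/19 + 18160) = 3 - 1*345074/19 = 3 - 345074/19 = -345017/19 ≈ -18159.)
N(207) - z = 1 - 1*(-345017/19) = 1 + 345017/19 = 345036/19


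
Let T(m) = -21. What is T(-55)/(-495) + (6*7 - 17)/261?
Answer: 1984/14355 ≈ 0.13821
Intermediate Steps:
T(-55)/(-495) + (6*7 - 17)/261 = -21/(-495) + (6*7 - 17)/261 = -21*(-1/495) + (42 - 17)*(1/261) = 7/165 + 25*(1/261) = 7/165 + 25/261 = 1984/14355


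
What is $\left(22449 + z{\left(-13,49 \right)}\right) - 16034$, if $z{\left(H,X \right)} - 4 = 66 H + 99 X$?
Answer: $10412$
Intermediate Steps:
$z{\left(H,X \right)} = 4 + 66 H + 99 X$ ($z{\left(H,X \right)} = 4 + \left(66 H + 99 X\right) = 4 + 66 H + 99 X$)
$\left(22449 + z{\left(-13,49 \right)}\right) - 16034 = \left(22449 + \left(4 + 66 \left(-13\right) + 99 \cdot 49\right)\right) - 16034 = \left(22449 + \left(4 - 858 + 4851\right)\right) - 16034 = \left(22449 + 3997\right) - 16034 = 26446 - 16034 = 10412$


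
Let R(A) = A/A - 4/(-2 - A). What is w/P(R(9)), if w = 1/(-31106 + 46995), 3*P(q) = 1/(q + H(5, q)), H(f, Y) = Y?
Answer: 90/174779 ≈ 0.00051494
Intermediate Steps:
R(A) = 1 - 4/(-2 - A)
P(q) = 1/(6*q) (P(q) = 1/(3*(q + q)) = 1/(3*((2*q))) = (1/(2*q))/3 = 1/(6*q))
w = 1/15889 ≈ 6.2937e-5
w/P(R(9)) = 1/(15889*((1/(6*(((6 + 9)/(2 + 9))))))) = 1/(15889*((1/(6*((15/11)))))) = 1/(15889*((1/(6*(((1/11)*15)))))) = 1/(15889*((1/(6*(15/11))))) = 1/(15889*(((⅙)*(11/15)))) = 1/(15889*(11/90)) = (1/15889)*(90/11) = 90/174779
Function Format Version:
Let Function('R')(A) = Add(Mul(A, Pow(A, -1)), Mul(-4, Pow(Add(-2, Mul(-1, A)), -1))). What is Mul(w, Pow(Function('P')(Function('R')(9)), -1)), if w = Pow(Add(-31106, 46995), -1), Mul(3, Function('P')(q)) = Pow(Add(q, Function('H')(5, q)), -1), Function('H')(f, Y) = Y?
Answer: Rational(90, 174779) ≈ 0.00051494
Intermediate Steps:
Function('R')(A) = Add(1, Mul(-4, Pow(Add(-2, Mul(-1, A)), -1)))
Function('P')(q) = Mul(Rational(1, 6), Pow(q, -1)) (Function('P')(q) = Mul(Rational(1, 3), Pow(Add(q, q), -1)) = Mul(Rational(1, 3), Pow(Mul(2, q), -1)) = Mul(Rational(1, 3), Mul(Rational(1, 2), Pow(q, -1))) = Mul(Rational(1, 6), Pow(q, -1)))
w = Rational(1, 15889) (w = Pow(15889, -1) = Rational(1, 15889) ≈ 6.2937e-5)
Mul(w, Pow(Function('P')(Function('R')(9)), -1)) = Mul(Rational(1, 15889), Pow(Mul(Rational(1, 6), Pow(Mul(Pow(Add(2, 9), -1), Add(6, 9)), -1)), -1)) = Mul(Rational(1, 15889), Pow(Mul(Rational(1, 6), Pow(Mul(Pow(11, -1), 15), -1)), -1)) = Mul(Rational(1, 15889), Pow(Mul(Rational(1, 6), Pow(Mul(Rational(1, 11), 15), -1)), -1)) = Mul(Rational(1, 15889), Pow(Mul(Rational(1, 6), Pow(Rational(15, 11), -1)), -1)) = Mul(Rational(1, 15889), Pow(Mul(Rational(1, 6), Rational(11, 15)), -1)) = Mul(Rational(1, 15889), Pow(Rational(11, 90), -1)) = Mul(Rational(1, 15889), Rational(90, 11)) = Rational(90, 174779)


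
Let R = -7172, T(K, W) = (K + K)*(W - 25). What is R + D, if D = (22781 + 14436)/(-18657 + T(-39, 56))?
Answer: -151187117/21075 ≈ -7173.8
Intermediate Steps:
T(K, W) = 2*K*(-25 + W) (T(K, W) = (2*K)*(-25 + W) = 2*K*(-25 + W))
D = -37217/21075 (D = (22781 + 14436)/(-18657 + 2*(-39)*(-25 + 56)) = 37217/(-18657 + 2*(-39)*31) = 37217/(-18657 - 2418) = 37217/(-21075) = 37217*(-1/21075) = -37217/21075 ≈ -1.7659)
R + D = -7172 - 37217/21075 = -151187117/21075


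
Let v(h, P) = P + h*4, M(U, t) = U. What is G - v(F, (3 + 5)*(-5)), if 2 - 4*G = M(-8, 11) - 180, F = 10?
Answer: 95/2 ≈ 47.500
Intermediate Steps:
v(h, P) = P + 4*h
G = 95/2 (G = ½ - (-8 - 180)/4 = ½ - ¼*(-188) = ½ + 47 = 95/2 ≈ 47.500)
G - v(F, (3 + 5)*(-5)) = 95/2 - ((3 + 5)*(-5) + 4*10) = 95/2 - (8*(-5) + 40) = 95/2 - (-40 + 40) = 95/2 - 1*0 = 95/2 + 0 = 95/2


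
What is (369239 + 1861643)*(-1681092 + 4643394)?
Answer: 6608546210364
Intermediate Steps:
(369239 + 1861643)*(-1681092 + 4643394) = 2230882*2962302 = 6608546210364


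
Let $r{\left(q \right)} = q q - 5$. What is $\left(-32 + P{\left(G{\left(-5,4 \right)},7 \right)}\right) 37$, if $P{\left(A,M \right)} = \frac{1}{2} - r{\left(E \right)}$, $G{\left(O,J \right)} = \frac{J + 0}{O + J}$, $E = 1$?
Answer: $- \frac{2035}{2} \approx -1017.5$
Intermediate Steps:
$G{\left(O,J \right)} = \frac{J}{J + O}$
$r{\left(q \right)} = -5 + q^{2}$ ($r{\left(q \right)} = q^{2} - 5 = -5 + q^{2}$)
$P{\left(A,M \right)} = \frac{9}{2}$ ($P{\left(A,M \right)} = \frac{1}{2} - \left(-5 + 1^{2}\right) = \frac{1}{2} - \left(-5 + 1\right) = \frac{1}{2} - -4 = \frac{1}{2} + 4 = \frac{9}{2}$)
$\left(-32 + P{\left(G{\left(-5,4 \right)},7 \right)}\right) 37 = \left(-32 + \frac{9}{2}\right) 37 = \left(- \frac{55}{2}\right) 37 = - \frac{2035}{2}$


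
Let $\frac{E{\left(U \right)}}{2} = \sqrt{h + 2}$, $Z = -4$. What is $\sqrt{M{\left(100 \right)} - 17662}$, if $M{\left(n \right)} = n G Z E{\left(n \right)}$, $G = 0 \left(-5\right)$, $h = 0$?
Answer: $i \sqrt{17662} \approx 132.9 i$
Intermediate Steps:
$E{\left(U \right)} = 2 \sqrt{2}$ ($E{\left(U \right)} = 2 \sqrt{0 + 2} = 2 \sqrt{2}$)
$G = 0$
$M{\left(n \right)} = 0$ ($M{\left(n \right)} = n 0 \left(- 4 \cdot 2 \sqrt{2}\right) = 0 \left(- 8 \sqrt{2}\right) = 0$)
$\sqrt{M{\left(100 \right)} - 17662} = \sqrt{0 - 17662} = \sqrt{-17662} = i \sqrt{17662}$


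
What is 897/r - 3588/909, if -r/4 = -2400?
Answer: -3736603/969600 ≈ -3.8538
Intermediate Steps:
r = 9600 (r = -4*(-2400) = 9600)
897/r - 3588/909 = 897/9600 - 3588/909 = 897*(1/9600) - 3588*1/909 = 299/3200 - 1196/303 = -3736603/969600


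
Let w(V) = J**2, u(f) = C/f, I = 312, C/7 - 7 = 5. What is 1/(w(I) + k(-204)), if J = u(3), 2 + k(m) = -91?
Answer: 1/691 ≈ 0.0014472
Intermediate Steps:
C = 84 (C = 49 + 7*5 = 49 + 35 = 84)
u(f) = 84/f
k(m) = -93 (k(m) = -2 - 91 = -93)
J = 28 (J = 84/3 = 84*(1/3) = 28)
w(V) = 784 (w(V) = 28**2 = 784)
1/(w(I) + k(-204)) = 1/(784 - 93) = 1/691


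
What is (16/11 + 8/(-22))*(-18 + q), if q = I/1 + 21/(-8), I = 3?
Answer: -423/22 ≈ -19.227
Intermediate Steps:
q = 3/8 (q = 3/1 + 21/(-8) = 3*1 + 21*(-1/8) = 3 - 21/8 = 3/8 ≈ 0.37500)
(16/11 + 8/(-22))*(-18 + q) = (16/11 + 8/(-22))*(-18 + 3/8) = (16*(1/11) + 8*(-1/22))*(-141/8) = (16/11 - 4/11)*(-141/8) = (12/11)*(-141/8) = -423/22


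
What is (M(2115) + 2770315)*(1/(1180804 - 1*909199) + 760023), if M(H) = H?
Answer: 114460353050265176/54321 ≈ 2.1071e+12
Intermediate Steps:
(M(2115) + 2770315)*(1/(1180804 - 1*909199) + 760023) = (2115 + 2770315)*(1/(1180804 - 1*909199) + 760023) = 2772430*(1/(1180804 - 909199) + 760023) = 2772430*(1/271605 + 760023) = 2772430*(206426046916/271605) = 114460353050265176/54321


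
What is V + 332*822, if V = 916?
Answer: 273820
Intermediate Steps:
V + 332*822 = 916 + 332*822 = 916 + 272904 = 273820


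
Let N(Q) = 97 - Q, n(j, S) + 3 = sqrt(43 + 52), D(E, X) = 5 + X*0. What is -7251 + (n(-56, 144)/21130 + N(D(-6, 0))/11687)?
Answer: -1790605784911/246946310 + sqrt(95)/21130 ≈ -7251.0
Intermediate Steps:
D(E, X) = 5 (D(E, X) = 5 + 0 = 5)
n(j, S) = -3 + sqrt(95) (n(j, S) = -3 + sqrt(43 + 52) = -3 + sqrt(95))
-7251 + (n(-56, 144)/21130 + N(D(-6, 0))/11687) = -7251 + ((-3 + sqrt(95))/21130 + (97 - 1*5)/11687) = -7251 + ((-3 + sqrt(95))*(1/21130) + (97 - 5)*(1/11687)) = -7251 + ((-3/21130 + sqrt(95)/21130) + 92*(1/11687)) = -7251 + ((-3/21130 + sqrt(95)/21130) + 92/11687) = -7251 + (1908899/246946310 + sqrt(95)/21130) = -1790605784911/246946310 + sqrt(95)/21130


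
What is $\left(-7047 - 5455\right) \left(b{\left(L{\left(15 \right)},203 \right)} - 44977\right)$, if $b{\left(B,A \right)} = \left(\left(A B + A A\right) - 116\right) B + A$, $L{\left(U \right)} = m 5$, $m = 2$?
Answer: $-4831472912$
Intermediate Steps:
$L{\left(U \right)} = 10$ ($L{\left(U \right)} = 2 \cdot 5 = 10$)
$b{\left(B,A \right)} = A + B \left(-116 + A^{2} + A B\right)$ ($b{\left(B,A \right)} = \left(\left(A B + A^{2}\right) - 116\right) B + A = \left(\left(A^{2} + A B\right) - 116\right) B + A = \left(-116 + A^{2} + A B\right) B + A = B \left(-116 + A^{2} + A B\right) + A = A + B \left(-116 + A^{2} + A B\right)$)
$\left(-7047 - 5455\right) \left(b{\left(L{\left(15 \right)},203 \right)} - 44977\right) = \left(-7047 - 5455\right) \left(\left(203 - 1160 + 203 \cdot 10^{2} + 10 \cdot 203^{2}\right) - 44977\right) = - 12502 \left(\left(203 - 1160 + 203 \cdot 100 + 10 \cdot 41209\right) - 44977\right) = - 12502 \left(\left(203 - 1160 + 20300 + 412090\right) - 44977\right) = - 12502 \left(431433 - 44977\right) = \left(-12502\right) 386456 = -4831472912$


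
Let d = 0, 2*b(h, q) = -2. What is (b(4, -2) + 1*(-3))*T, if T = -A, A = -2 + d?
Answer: -8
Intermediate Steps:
b(h, q) = -1 (b(h, q) = (½)*(-2) = -1)
A = -2 (A = -2 + 0 = -2)
T = 2 (T = -1*(-2) = 2)
(b(4, -2) + 1*(-3))*T = (-1 + 1*(-3))*2 = (-1 - 3)*2 = -4*2 = -8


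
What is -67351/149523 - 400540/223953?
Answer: -24991133641/11162041473 ≈ -2.2389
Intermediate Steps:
-67351/149523 - 400540/223953 = -24991133641/11162041473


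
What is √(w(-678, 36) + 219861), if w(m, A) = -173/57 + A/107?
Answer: 2*√2044561335555/6099 ≈ 468.89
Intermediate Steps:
w(m, A) = -173/57 + A/107 (w(m, A) = -173*1/57 + A*(1/107) = -173/57 + A/107)
√(w(-678, 36) + 219861) = √((-173/57 + (1/107)*36) + 219861) = √((-173/57 + 36/107) + 219861) = √(-16459/6099 + 219861) = √(1340915780/6099) = 2*√2044561335555/6099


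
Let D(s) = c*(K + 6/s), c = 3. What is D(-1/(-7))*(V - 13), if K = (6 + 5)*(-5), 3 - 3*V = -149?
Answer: -1469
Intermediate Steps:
V = 152/3 (V = 1 - ⅓*(-149) = 1 + 149/3 = 152/3 ≈ 50.667)
K = -55 (K = 11*(-5) = -55)
D(s) = -165 + 18/s (D(s) = 3*(-55 + 6/s) = -165 + 18/s)
D(-1/(-7))*(V - 13) = (-165 + 18/((-1/(-7))))*(152/3 - 13) = (-165 + 18/((-1*(-⅐))))*(113/3) = (-165 + 18/(⅐))*(113/3) = (-165 + 18*7)*(113/3) = (-165 + 126)*(113/3) = -39*113/3 = -1469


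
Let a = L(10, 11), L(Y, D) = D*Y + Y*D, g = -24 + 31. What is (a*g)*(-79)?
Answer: -121660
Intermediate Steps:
g = 7
L(Y, D) = 2*D*Y (L(Y, D) = D*Y + D*Y = 2*D*Y)
a = 220 (a = 2*11*10 = 220)
(a*g)*(-79) = (220*7)*(-79) = 1540*(-79) = -121660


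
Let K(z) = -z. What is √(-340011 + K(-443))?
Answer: 4*I*√21223 ≈ 582.72*I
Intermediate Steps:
√(-340011 + K(-443)) = √(-340011 - 1*(-443)) = √(-340011 + 443) = √(-339568) = 4*I*√21223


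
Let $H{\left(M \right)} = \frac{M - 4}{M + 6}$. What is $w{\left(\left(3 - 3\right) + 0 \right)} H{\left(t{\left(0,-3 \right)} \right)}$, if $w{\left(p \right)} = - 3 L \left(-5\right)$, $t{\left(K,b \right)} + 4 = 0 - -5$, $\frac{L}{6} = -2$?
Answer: $\frac{540}{7} \approx 77.143$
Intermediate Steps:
$L = -12$ ($L = 6 \left(-2\right) = -12$)
$t{\left(K,b \right)} = 1$ ($t{\left(K,b \right)} = -4 + \left(0 - -5\right) = -4 + \left(0 + 5\right) = -4 + 5 = 1$)
$H{\left(M \right)} = \frac{-4 + M}{6 + M}$
$w{\left(p \right)} = -180$ ($w{\left(p \right)} = \left(-3\right) \left(-12\right) \left(-5\right) = 36 \left(-5\right) = -180$)
$w{\left(\left(3 - 3\right) + 0 \right)} H{\left(t{\left(0,-3 \right)} \right)} = - 180 \frac{-4 + 1}{6 + 1} = - 180 \cdot \frac{1}{7} \left(-3\right) = \left(-180\right) \left(- \frac{3}{7}\right) = \frac{540}{7}$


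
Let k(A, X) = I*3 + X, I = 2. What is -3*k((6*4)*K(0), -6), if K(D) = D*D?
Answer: 0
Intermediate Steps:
K(D) = D**2
k(A, X) = 6 + X (k(A, X) = 2*3 + X = 6 + X)
-3*k((6*4)*K(0), -6) = -3*(6 - 6) = -3*0 = 0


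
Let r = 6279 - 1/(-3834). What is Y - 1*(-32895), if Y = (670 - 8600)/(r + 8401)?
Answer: 1851402861675/56283121 ≈ 32894.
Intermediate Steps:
r = 24073687/3834 (r = 6279 - 1*(-1/3834) = 6279 + 1/3834 = 24073687/3834 ≈ 6279.0)
Y = -30403620/56283121 (Y = (670 - 8600)/(24073687/3834 + 8401) = -7930/56283121/3834 = -7930*3834/56283121 = -30403620/56283121 ≈ -0.54019)
Y - 1*(-32895) = -30403620/56283121 - 1*(-32895) = -30403620/56283121 + 32895 = 1851402861675/56283121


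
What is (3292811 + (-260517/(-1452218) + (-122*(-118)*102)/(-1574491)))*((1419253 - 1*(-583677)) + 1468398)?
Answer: 13067856543190377340257776/1143252085519 ≈ 1.1430e+13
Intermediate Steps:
(3292811 + (-260517/(-1452218) + (-122*(-118)*102)/(-1574491)))*((1419253 - 1*(-583677)) + 1468398) = (3292811 + (-260517*(-1/1452218) + (14396*102)*(-1/1574491)))*((1419253 + 583677) + 1468398) = (3292811 + (260517/1452218 + 1468392*(-1/1574491)))*(2002930 + 1468398) = (3292811 + (260517/1452218 - 1468392/1574491))*3471328 = (3292811 - 1722243621609/2286504171038)*3471328 = (7529024363696186209/2286504171038)*3471328 = 13067856543190377340257776/1143252085519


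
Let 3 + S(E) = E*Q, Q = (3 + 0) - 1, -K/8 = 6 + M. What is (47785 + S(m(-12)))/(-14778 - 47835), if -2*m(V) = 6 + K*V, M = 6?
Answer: -46624/62613 ≈ -0.74464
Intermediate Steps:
K = -96 (K = -8*(6 + 6) = -8*12 = -96)
Q = 2 (Q = 3 - 1 = 2)
m(V) = -3 + 48*V (m(V) = -(6 - 96*V)/2 = -3 + 48*V)
S(E) = -3 + 2*E (S(E) = -3 + E*2 = -3 + 2*E)
(47785 + S(m(-12)))/(-14778 - 47835) = (47785 + (-3 + 2*(-3 + 48*(-12))))/(-14778 - 47835) = (47785 + (-3 + 2*(-3 - 576)))/(-62613) = (47785 + (-3 + 2*(-579)))*(-1/62613) = (47785 + (-3 - 1158))*(-1/62613) = (47785 - 1161)*(-1/62613) = 46624*(-1/62613) = -46624/62613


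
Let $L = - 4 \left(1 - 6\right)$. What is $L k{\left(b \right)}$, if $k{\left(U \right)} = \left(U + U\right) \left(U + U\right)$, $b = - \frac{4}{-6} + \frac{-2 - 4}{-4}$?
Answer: $\frac{3380}{9} \approx 375.56$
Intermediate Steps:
$L = 20$ ($L = \left(-4\right) \left(-5\right) = 20$)
$b = \frac{13}{6}$ ($b = \left(-4\right) \left(- \frac{1}{6}\right) - - \frac{3}{2} = \frac{2}{3} + \frac{3}{2} = \frac{13}{6} \approx 2.1667$)
$k{\left(U \right)} = 4 U^{2}$ ($k{\left(U \right)} = 2 U 2 U = 4 U^{2}$)
$L k{\left(b \right)} = 20 \cdot 4 \left(\frac{13}{6}\right)^{2} = 20 \cdot 4 \cdot \frac{169}{36} = 20 \cdot \frac{169}{9} = \frac{3380}{9}$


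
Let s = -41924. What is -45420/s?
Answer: 11355/10481 ≈ 1.0834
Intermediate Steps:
-45420/s = -45420/(-41924) = -45420*(-1)/41924 = -1*(-11355/10481) = 11355/10481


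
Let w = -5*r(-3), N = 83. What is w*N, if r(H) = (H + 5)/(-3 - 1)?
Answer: 415/2 ≈ 207.50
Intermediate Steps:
r(H) = -5/4 - H/4 (r(H) = (5 + H)/(-4) = (5 + H)*(-1/4) = -5/4 - H/4)
w = 5/2 (w = -5*(-5/4 - 1/4*(-3)) = -5*(-5/4 + 3/4) = -5*(-1/2) = 5/2 ≈ 2.5000)
w*N = (5/2)*83 = 415/2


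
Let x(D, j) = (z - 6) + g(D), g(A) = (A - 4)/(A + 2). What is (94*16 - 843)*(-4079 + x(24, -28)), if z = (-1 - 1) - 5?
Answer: -35155946/13 ≈ -2.7043e+6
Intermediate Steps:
g(A) = (-4 + A)/(2 + A)
z = -7 (z = -2 - 5 = -7)
x(D, j) = -13 + (-4 + D)/(2 + D) (x(D, j) = (-7 - 6) + (-4 + D)/(2 + D) = -13 + (-4 + D)/(2 + D))
(94*16 - 843)*(-4079 + x(24, -28)) = (94*16 - 843)*(-4079 + 6*(-5 - 2*24)/(2 + 24)) = (1504 - 843)*(-4079 + 6*(-5 - 48)/26) = 661*(-4079 + 6*(1/26)*(-53)) = 661*(-4079 - 159/13) = 661*(-53186/13) = -35155946/13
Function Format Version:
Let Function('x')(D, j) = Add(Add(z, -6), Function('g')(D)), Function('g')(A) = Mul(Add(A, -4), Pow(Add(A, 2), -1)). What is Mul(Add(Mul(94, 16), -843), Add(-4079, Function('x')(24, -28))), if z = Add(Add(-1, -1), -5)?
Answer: Rational(-35155946, 13) ≈ -2.7043e+6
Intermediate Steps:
Function('g')(A) = Mul(Pow(Add(2, A), -1), Add(-4, A)) (Function('g')(A) = Mul(Add(-4, A), Pow(Add(2, A), -1)) = Mul(Pow(Add(2, A), -1), Add(-4, A)))
z = -7 (z = Add(-2, -5) = -7)
Function('x')(D, j) = Add(-13, Mul(Pow(Add(2, D), -1), Add(-4, D))) (Function('x')(D, j) = Add(Add(-7, -6), Mul(Pow(Add(2, D), -1), Add(-4, D))) = Add(-13, Mul(Pow(Add(2, D), -1), Add(-4, D))))
Mul(Add(Mul(94, 16), -843), Add(-4079, Function('x')(24, -28))) = Mul(Add(Mul(94, 16), -843), Add(-4079, Mul(6, Pow(Add(2, 24), -1), Add(-5, Mul(-2, 24))))) = Mul(Add(1504, -843), Add(-4079, Mul(6, Pow(26, -1), Add(-5, -48)))) = Mul(661, Add(-4079, Mul(6, Rational(1, 26), -53))) = Mul(661, Add(-4079, Rational(-159, 13))) = Mul(661, Rational(-53186, 13)) = Rational(-35155946, 13)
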